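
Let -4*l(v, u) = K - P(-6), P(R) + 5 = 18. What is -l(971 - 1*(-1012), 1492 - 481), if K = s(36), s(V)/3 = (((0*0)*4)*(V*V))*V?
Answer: -13/4 ≈ -3.2500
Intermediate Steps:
P(R) = 13 (P(R) = -5 + 18 = 13)
s(V) = 0 (s(V) = 3*((((0*0)*4)*(V*V))*V) = 3*(((0*4)*V**2)*V) = 3*((0*V**2)*V) = 3*(0*V) = 3*0 = 0)
K = 0
l(v, u) = 13/4 (l(v, u) = -(0 - 1*13)/4 = -(0 - 13)/4 = -1/4*(-13) = 13/4)
-l(971 - 1*(-1012), 1492 - 481) = -1*13/4 = -13/4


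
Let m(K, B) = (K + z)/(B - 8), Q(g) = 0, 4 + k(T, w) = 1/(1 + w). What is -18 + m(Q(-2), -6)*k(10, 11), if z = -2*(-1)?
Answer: -1465/84 ≈ -17.440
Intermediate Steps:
k(T, w) = -4 + 1/(1 + w)
z = 2
m(K, B) = (2 + K)/(-8 + B) (m(K, B) = (K + 2)/(B - 8) = (2 + K)/(-8 + B))
-18 + m(Q(-2), -6)*k(10, 11) = -18 + ((2 + 0)/(-8 - 6))*((-3 - 4*11)/(1 + 11)) = -18 + (2/(-14))*((-3 - 44)/12) = -18 + (-1/14*2)*((1/12)*(-47)) = -18 - ⅐*(-47/12) = -18 + 47/84 = -1465/84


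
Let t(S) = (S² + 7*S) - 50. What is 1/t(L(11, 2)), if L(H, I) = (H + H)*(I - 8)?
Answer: 1/16450 ≈ 6.0790e-5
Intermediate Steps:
L(H, I) = 2*H*(-8 + I) (L(H, I) = (2*H)*(-8 + I) = 2*H*(-8 + I))
t(S) = -50 + S² + 7*S
1/t(L(11, 2)) = 1/(-50 + (2*11*(-8 + 2))² + 7*(2*11*(-8 + 2))) = 1/(-50 + (2*11*(-6))² + 7*(2*11*(-6))) = 1/(-50 + (-132)² + 7*(-132)) = 1/(-50 + 17424 - 924) = 1/16450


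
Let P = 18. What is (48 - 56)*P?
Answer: -144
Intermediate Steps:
(48 - 56)*P = (48 - 56)*18 = -8*18 = -144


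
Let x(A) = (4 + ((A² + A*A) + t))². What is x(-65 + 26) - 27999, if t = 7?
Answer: 9292810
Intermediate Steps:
x(A) = (11 + 2*A²)² (x(A) = (4 + ((A² + A*A) + 7))² = (4 + ((A² + A²) + 7))² = (4 + (2*A² + 7))² = (4 + (7 + 2*A²))² = (11 + 2*A²)²)
x(-65 + 26) - 27999 = (11 + 2*(-65 + 26)²)² - 27999 = (11 + 2*(-39)²)² - 27999 = (11 + 2*1521)² - 27999 = (11 + 3042)² - 27999 = 3053² - 27999 = 9320809 - 27999 = 9292810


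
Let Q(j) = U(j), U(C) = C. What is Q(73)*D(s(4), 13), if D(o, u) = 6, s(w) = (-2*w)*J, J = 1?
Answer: 438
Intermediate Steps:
Q(j) = j
s(w) = -2*w (s(w) = -2*w*1 = -2*w)
Q(73)*D(s(4), 13) = 73*6 = 438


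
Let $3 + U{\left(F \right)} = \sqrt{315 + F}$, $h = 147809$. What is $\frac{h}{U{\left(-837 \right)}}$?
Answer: $- \frac{147809}{177} - \frac{147809 i \sqrt{58}}{177} \approx -835.08 - 6359.8 i$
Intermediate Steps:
$U{\left(F \right)} = -3 + \sqrt{315 + F}$
$\frac{h}{U{\left(-837 \right)}} = \frac{147809}{-3 + \sqrt{315 - 837}} = \frac{147809}{-3 + \sqrt{-522}} = \frac{147809}{-3 + 3 i \sqrt{58}}$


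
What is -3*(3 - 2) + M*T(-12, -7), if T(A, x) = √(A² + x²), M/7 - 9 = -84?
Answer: -3 - 525*√193 ≈ -7296.5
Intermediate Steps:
M = -525 (M = 63 + 7*(-84) = 63 - 588 = -525)
-3*(3 - 2) + M*T(-12, -7) = -3*(3 - 2) - 525*√((-12)² + (-7)²) = -3*1 - 525*√(144 + 49) = -3 - 525*√193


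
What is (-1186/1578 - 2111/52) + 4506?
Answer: 183175753/41028 ≈ 4464.6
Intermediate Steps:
(-1186/1578 - 2111/52) + 4506 = (-1186*1/1578 - 2111*1/52) + 4506 = (-593/789 - 2111/52) + 4506 = -1696415/41028 + 4506 = 183175753/41028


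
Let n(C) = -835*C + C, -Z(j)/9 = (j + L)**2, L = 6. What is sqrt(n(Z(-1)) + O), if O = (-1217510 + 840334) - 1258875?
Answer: I*sqrt(1448401) ≈ 1203.5*I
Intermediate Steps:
Z(j) = -9*(6 + j)**2 (Z(j) = -9*(j + 6)**2 = -9*(6 + j)**2)
n(C) = -834*C
O = -1636051 (O = -377176 - 1258875 = -1636051)
sqrt(n(Z(-1)) + O) = sqrt(-(-7506)*(6 - 1)**2 - 1636051) = sqrt(-(-7506)*5**2 - 1636051) = sqrt(-(-7506)*25 - 1636051) = sqrt(-834*(-225) - 1636051) = sqrt(187650 - 1636051) = sqrt(-1448401) = I*sqrt(1448401)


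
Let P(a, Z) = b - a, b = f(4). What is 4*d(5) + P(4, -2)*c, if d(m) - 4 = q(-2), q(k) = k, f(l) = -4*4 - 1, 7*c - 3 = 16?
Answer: -49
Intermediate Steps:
c = 19/7 (c = 3/7 + (⅐)*16 = 3/7 + 16/7 = 19/7 ≈ 2.7143)
f(l) = -17 (f(l) = -16 - 1 = -17)
b = -17
d(m) = 2 (d(m) = 4 - 2 = 2)
P(a, Z) = -17 - a
4*d(5) + P(4, -2)*c = 4*2 + (-17 - 1*4)*(19/7) = 8 + (-17 - 4)*(19/7) = 8 - 21*19/7 = 8 - 57 = -49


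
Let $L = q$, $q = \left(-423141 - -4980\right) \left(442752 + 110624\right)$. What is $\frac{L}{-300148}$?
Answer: $\frac{57850065384}{75037} \approx 7.7095 \cdot 10^{5}$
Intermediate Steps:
$q = -231400261536$ ($q = \left(-423141 + \left(-156 + 5136\right)\right) 553376 = \left(-423141 + 4980\right) 553376 = \left(-418161\right) 553376 = -231400261536$)
$L = -231400261536$
$\frac{L}{-300148} = - \frac{231400261536}{-300148} = \left(-231400261536\right) \left(- \frac{1}{300148}\right) = \frac{57850065384}{75037}$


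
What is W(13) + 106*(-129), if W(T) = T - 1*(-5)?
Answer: -13656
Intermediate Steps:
W(T) = 5 + T (W(T) = T + 5 = 5 + T)
W(13) + 106*(-129) = (5 + 13) + 106*(-129) = 18 - 13674 = -13656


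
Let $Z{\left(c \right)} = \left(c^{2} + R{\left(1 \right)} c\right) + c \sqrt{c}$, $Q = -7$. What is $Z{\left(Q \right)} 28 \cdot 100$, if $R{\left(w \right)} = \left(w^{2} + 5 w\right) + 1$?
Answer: $- 19600 i \sqrt{7} \approx - 51857.0 i$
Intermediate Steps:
$R{\left(w \right)} = 1 + w^{2} + 5 w$
$Z{\left(c \right)} = c^{2} + c^{\frac{3}{2}} + 7 c$ ($Z{\left(c \right)} = \left(c^{2} + \left(1 + 1^{2} + 5 \cdot 1\right) c\right) + c \sqrt{c} = \left(c^{2} + \left(1 + 1 + 5\right) c\right) + c^{\frac{3}{2}} = \left(c^{2} + 7 c\right) + c^{\frac{3}{2}} = c^{2} + c^{\frac{3}{2}} + 7 c$)
$Z{\left(Q \right)} 28 \cdot 100 = \left(\left(-7\right)^{2} + \left(-7\right)^{\frac{3}{2}} + 7 \left(-7\right)\right) 28 \cdot 100 = \left(49 - 7 i \sqrt{7} - 49\right) 28 \cdot 100 = - 7 i \sqrt{7} \cdot 28 \cdot 100 = - 196 i \sqrt{7} \cdot 100 = - 19600 i \sqrt{7}$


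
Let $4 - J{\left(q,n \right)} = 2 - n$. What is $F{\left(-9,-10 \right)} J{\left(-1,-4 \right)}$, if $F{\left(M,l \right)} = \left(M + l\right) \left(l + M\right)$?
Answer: $-722$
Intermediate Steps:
$F{\left(M,l \right)} = \left(M + l\right)^{2}$ ($F{\left(M,l \right)} = \left(M + l\right) \left(M + l\right) = \left(M + l\right)^{2}$)
$J{\left(q,n \right)} = 2 + n$ ($J{\left(q,n \right)} = 4 - \left(2 - n\right) = 4 + \left(-2 + n\right) = 2 + n$)
$F{\left(-9,-10 \right)} J{\left(-1,-4 \right)} = \left(-9 - 10\right)^{2} \left(2 - 4\right) = \left(-19\right)^{2} \left(-2\right) = 361 \left(-2\right) = -722$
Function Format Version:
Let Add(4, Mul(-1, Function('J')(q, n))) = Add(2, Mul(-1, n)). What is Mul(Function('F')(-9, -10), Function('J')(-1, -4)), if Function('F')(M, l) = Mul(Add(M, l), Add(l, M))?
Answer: -722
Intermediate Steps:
Function('F')(M, l) = Pow(Add(M, l), 2) (Function('F')(M, l) = Mul(Add(M, l), Add(M, l)) = Pow(Add(M, l), 2))
Function('J')(q, n) = Add(2, n) (Function('J')(q, n) = Add(4, Mul(-1, Add(2, Mul(-1, n)))) = Add(4, Add(-2, n)) = Add(2, n))
Mul(Function('F')(-9, -10), Function('J')(-1, -4)) = Mul(Pow(Add(-9, -10), 2), Add(2, -4)) = Mul(Pow(-19, 2), -2) = Mul(361, -2) = -722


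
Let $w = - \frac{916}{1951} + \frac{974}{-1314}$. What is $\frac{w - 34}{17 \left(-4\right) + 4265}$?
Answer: $- \frac{45133387}{5379743979} \approx -0.0083895$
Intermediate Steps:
$w = - \frac{1551949}{1281807}$ ($w = \left(-916\right) \frac{1}{1951} + 974 \left(- \frac{1}{1314}\right) = - \frac{916}{1951} - \frac{487}{657} = - \frac{1551949}{1281807} \approx -1.2108$)
$\frac{w - 34}{17 \left(-4\right) + 4265} = \frac{- \frac{1551949}{1281807} - 34}{17 \left(-4\right) + 4265} = - \frac{45133387}{1281807 \left(-68 + 4265\right)} = - \frac{45133387}{1281807 \cdot 4197} = \left(- \frac{45133387}{1281807}\right) \frac{1}{4197} = - \frac{45133387}{5379743979}$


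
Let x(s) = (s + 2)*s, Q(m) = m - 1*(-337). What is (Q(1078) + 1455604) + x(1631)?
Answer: 4120442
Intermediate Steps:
Q(m) = 337 + m (Q(m) = m + 337 = 337 + m)
x(s) = s*(2 + s) (x(s) = (2 + s)*s = s*(2 + s))
(Q(1078) + 1455604) + x(1631) = ((337 + 1078) + 1455604) + 1631*(2 + 1631) = (1415 + 1455604) + 1631*1633 = 1457019 + 2663423 = 4120442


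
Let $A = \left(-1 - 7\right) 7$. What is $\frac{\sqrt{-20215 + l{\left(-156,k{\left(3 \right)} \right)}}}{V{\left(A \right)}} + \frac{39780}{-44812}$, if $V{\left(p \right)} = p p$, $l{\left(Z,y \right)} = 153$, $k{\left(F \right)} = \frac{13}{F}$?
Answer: $- \frac{585}{659} + \frac{i \sqrt{20062}}{3136} \approx -0.88771 + 0.045166 i$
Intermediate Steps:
$A = -56$ ($A = \left(-8\right) 7 = -56$)
$V{\left(p \right)} = p^{2}$
$\frac{\sqrt{-20215 + l{\left(-156,k{\left(3 \right)} \right)}}}{V{\left(A \right)}} + \frac{39780}{-44812} = \frac{\sqrt{-20215 + 153}}{\left(-56\right)^{2}} + \frac{39780}{-44812} = \frac{\sqrt{-20062}}{3136} + 39780 \left(- \frac{1}{44812}\right) = i \sqrt{20062} \cdot \frac{1}{3136} - \frac{585}{659} = \frac{i \sqrt{20062}}{3136} - \frac{585}{659} = - \frac{585}{659} + \frac{i \sqrt{20062}}{3136}$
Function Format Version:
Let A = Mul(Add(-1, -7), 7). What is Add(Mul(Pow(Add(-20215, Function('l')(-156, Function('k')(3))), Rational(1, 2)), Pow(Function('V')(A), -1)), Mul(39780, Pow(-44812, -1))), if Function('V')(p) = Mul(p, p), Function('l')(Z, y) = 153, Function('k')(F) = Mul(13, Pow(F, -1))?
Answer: Add(Rational(-585, 659), Mul(Rational(1, 3136), I, Pow(20062, Rational(1, 2)))) ≈ Add(-0.88771, Mul(0.045166, I))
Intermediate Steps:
A = -56 (A = Mul(-8, 7) = -56)
Function('V')(p) = Pow(p, 2)
Add(Mul(Pow(Add(-20215, Function('l')(-156, Function('k')(3))), Rational(1, 2)), Pow(Function('V')(A), -1)), Mul(39780, Pow(-44812, -1))) = Add(Mul(Pow(Add(-20215, 153), Rational(1, 2)), Pow(Pow(-56, 2), -1)), Mul(39780, Pow(-44812, -1))) = Add(Mul(Pow(-20062, Rational(1, 2)), Pow(3136, -1)), Mul(39780, Rational(-1, 44812))) = Add(Mul(Mul(I, Pow(20062, Rational(1, 2))), Rational(1, 3136)), Rational(-585, 659)) = Add(Mul(Rational(1, 3136), I, Pow(20062, Rational(1, 2))), Rational(-585, 659)) = Add(Rational(-585, 659), Mul(Rational(1, 3136), I, Pow(20062, Rational(1, 2))))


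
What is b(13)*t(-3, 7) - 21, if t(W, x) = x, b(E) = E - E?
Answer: -21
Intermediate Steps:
b(E) = 0
b(13)*t(-3, 7) - 21 = 0*7 - 21 = 0 - 21 = -21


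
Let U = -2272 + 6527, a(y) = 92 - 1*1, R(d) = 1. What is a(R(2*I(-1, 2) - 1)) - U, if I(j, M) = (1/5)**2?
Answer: -4164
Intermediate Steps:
I(j, M) = 1/25 (I(j, M) = (1/5)**2 = 1/25)
a(y) = 91 (a(y) = 92 - 1 = 91)
U = 4255
a(R(2*I(-1, 2) - 1)) - U = 91 - 1*4255 = 91 - 4255 = -4164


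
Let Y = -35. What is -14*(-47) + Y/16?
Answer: 10493/16 ≈ 655.81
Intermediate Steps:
-14*(-47) + Y/16 = -14*(-47) - 35/16 = 658 - 35*1/16 = 658 - 35/16 = 10493/16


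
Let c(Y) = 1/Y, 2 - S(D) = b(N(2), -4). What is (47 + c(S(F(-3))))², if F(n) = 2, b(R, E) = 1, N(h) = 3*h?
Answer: 2304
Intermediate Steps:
S(D) = 1 (S(D) = 2 - 1*1 = 2 - 1 = 1)
(47 + c(S(F(-3))))² = (47 + 1/1)² = (47 + 1)² = 48² = 2304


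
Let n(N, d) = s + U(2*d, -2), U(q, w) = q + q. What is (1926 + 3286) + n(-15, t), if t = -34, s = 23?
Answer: 5099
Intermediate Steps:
U(q, w) = 2*q
n(N, d) = 23 + 4*d (n(N, d) = 23 + 2*(2*d) = 23 + 4*d)
(1926 + 3286) + n(-15, t) = (1926 + 3286) + (23 + 4*(-34)) = 5212 + (23 - 136) = 5212 - 113 = 5099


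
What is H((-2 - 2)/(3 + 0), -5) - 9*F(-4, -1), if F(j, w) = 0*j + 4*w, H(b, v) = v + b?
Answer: 89/3 ≈ 29.667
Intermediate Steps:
H(b, v) = b + v
F(j, w) = 4*w (F(j, w) = 0 + 4*w = 4*w)
H((-2 - 2)/(3 + 0), -5) - 9*F(-4, -1) = ((-2 - 2)/(3 + 0) - 5) - 36*(-1) = (-4/3 - 5) - 9*(-4) = (-4*⅓ - 5) + 36 = (-4/3 - 5) + 36 = -19/3 + 36 = 89/3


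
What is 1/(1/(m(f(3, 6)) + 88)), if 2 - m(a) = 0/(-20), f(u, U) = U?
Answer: 90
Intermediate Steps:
m(a) = 2 (m(a) = 2 - 0/(-20) = 2 - 0*(-1)/20 = 2 - 1*0 = 2 + 0 = 2)
1/(1/(m(f(3, 6)) + 88)) = 1/(1/(2 + 88)) = 1/(1/90) = 90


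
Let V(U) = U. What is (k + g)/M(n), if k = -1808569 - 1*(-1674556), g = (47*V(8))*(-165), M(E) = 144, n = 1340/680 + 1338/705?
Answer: -65351/48 ≈ -1361.5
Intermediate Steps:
n = 30909/7990 (n = 1340*(1/680) + 1338*(1/705) = 67/34 + 446/235 = 30909/7990 ≈ 3.8685)
g = -62040 (g = (47*8)*(-165) = 376*(-165) = -62040)
k = -134013 (k = -1808569 + 1674556 = -134013)
(k + g)/M(n) = (-134013 - 62040)/144 = -196053*1/144 = -65351/48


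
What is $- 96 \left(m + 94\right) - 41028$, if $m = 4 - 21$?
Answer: $-48420$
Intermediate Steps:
$m = -17$
$- 96 \left(m + 94\right) - 41028 = - 96 \left(-17 + 94\right) - 41028 = \left(-96\right) 77 - 41028 = -7392 - 41028 = -48420$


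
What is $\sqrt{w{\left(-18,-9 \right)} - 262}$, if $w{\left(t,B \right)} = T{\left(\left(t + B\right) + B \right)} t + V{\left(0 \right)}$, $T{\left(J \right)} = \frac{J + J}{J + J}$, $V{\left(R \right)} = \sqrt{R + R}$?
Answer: $2 i \sqrt{70} \approx 16.733 i$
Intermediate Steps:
$V{\left(R \right)} = \sqrt{2} \sqrt{R}$ ($V{\left(R \right)} = \sqrt{2 R} = \sqrt{2} \sqrt{R}$)
$T{\left(J \right)} = 1$ ($T{\left(J \right)} = \frac{2 J}{2 J} = 2 J \frac{1}{2 J} = 1$)
$w{\left(t,B \right)} = t$ ($w{\left(t,B \right)} = 1 t + \sqrt{2} \sqrt{0} = t + \sqrt{2} \cdot 0 = t + 0 = t$)
$\sqrt{w{\left(-18,-9 \right)} - 262} = \sqrt{-18 - 262} = \sqrt{-280} = 2 i \sqrt{70}$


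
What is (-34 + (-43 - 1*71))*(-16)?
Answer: 2368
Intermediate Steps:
(-34 + (-43 - 1*71))*(-16) = (-34 + (-43 - 71))*(-16) = (-34 - 114)*(-16) = -148*(-16) = 2368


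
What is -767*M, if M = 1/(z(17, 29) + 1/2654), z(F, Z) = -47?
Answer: 2035618/124737 ≈ 16.319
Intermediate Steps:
M = -2654/124737 (M = 1/(-47 + 1/2654) = 1/(-124737/2654) = -2654/124737 ≈ -0.021277)
-767*M = -767*(-2654/124737) = 2035618/124737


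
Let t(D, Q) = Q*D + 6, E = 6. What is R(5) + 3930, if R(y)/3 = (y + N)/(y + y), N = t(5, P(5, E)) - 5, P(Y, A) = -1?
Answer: 39303/10 ≈ 3930.3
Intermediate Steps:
t(D, Q) = 6 + D*Q (t(D, Q) = D*Q + 6 = 6 + D*Q)
N = -4 (N = (6 + 5*(-1)) - 5 = (6 - 5) - 5 = 1 - 5 = -4)
R(y) = 3*(-4 + y)/(2*y) (R(y) = 3*((y - 4)/(y + y)) = 3*((-4 + y)/((2*y))) = 3*((-4 + y)*(1/(2*y))) = 3*((-4 + y)/(2*y)) = 3*(-4 + y)/(2*y))
R(5) + 3930 = (3/2 - 6/5) + 3930 = 3/10 + 3930 = 39303/10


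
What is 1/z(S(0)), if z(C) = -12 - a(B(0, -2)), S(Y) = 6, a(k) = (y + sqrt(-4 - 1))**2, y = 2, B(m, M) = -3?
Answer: I/(-11*I + 4*sqrt(5)) ≈ -0.054726 + 0.044499*I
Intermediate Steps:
a(k) = (2 + I*sqrt(5))**2 (a(k) = (2 + sqrt(-4 - 1))**2 = (2 + sqrt(-5))**2 = (2 + I*sqrt(5))**2)
z(C) = -12 - (2 + I*sqrt(5))**2
1/z(S(0)) = 1/(-11 - 4*I*sqrt(5))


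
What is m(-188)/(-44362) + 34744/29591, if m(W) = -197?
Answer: 1547142755/1312715942 ≈ 1.1786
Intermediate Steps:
m(-188)/(-44362) + 34744/29591 = -197/(-44362) + 34744/29591 = -197*(-1/44362) + 34744*(1/29591) = 197/44362 + 34744/29591 = 1547142755/1312715942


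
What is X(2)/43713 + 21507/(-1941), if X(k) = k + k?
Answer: -313375909/28282311 ≈ -11.080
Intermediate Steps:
X(k) = 2*k
X(2)/43713 + 21507/(-1941) = (2*2)/43713 + 21507/(-1941) = 4*(1/43713) + 21507*(-1/1941) = 4/43713 - 7169/647 = -313375909/28282311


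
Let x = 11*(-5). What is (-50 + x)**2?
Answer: 11025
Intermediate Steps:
x = -55
(-50 + x)**2 = (-50 - 55)**2 = (-105)**2 = 11025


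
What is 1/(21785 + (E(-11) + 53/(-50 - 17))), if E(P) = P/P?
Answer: 67/1459609 ≈ 4.5903e-5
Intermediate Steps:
E(P) = 1
1/(21785 + (E(-11) + 53/(-50 - 17))) = 1/(21785 + (1 + 53/(-50 - 17))) = 1/(21785 + (1 + 53/(-67))) = 1/(21785 + (1 + 53*(-1/67))) = 1/(21785 + (1 - 53/67)) = 1/(21785 + 14/67) = 1/(1459609/67) = 67/1459609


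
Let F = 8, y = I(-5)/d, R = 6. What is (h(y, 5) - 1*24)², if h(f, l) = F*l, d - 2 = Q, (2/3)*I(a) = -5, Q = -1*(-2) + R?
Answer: 256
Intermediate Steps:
Q = 8 (Q = -1*(-2) + 6 = 2 + 6 = 8)
I(a) = -15/2 (I(a) = (3/2)*(-5) = -15/2)
d = 10 (d = 2 + 8 = 10)
y = -¾ (y = -15/2/10 = -15/2*⅒ = -¾ ≈ -0.75000)
h(f, l) = 8*l
(h(y, 5) - 1*24)² = (8*5 - 1*24)² = (40 - 24)² = 16² = 256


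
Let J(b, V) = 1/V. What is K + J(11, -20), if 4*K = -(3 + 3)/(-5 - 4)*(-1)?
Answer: -13/60 ≈ -0.21667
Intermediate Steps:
K = -⅙ (K = (-(3 + 3)/(-5 - 4)*(-1))/4 = (-6/(-9)*(-1))/4 = (-6*(-1)/9*(-1))/4 = (-1*(-⅔)*(-1))/4 = ((⅔)*(-1))/4 = (¼)*(-⅔) = -⅙ ≈ -0.16667)
K + J(11, -20) = -⅙ + 1/(-20) = -⅙ - 1/20 = -13/60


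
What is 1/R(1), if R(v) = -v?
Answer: -1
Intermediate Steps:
1/R(1) = 1/(-1*1) = 1/(-1) = -1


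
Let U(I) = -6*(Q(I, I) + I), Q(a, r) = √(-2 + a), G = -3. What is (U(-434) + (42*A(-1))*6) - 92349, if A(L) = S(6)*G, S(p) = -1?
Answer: -88989 - 12*I*√109 ≈ -88989.0 - 125.28*I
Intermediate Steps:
A(L) = 3 (A(L) = -1*(-3) = 3)
U(I) = -6*I - 6*√(-2 + I) (U(I) = -6*(√(-2 + I) + I) = -6*(I + √(-2 + I)) = -6*I - 6*√(-2 + I))
(U(-434) + (42*A(-1))*6) - 92349 = ((-6*(-434) - 6*√(-2 - 434)) + (42*3)*6) - 92349 = ((2604 - 12*I*√109) + 126*6) - 92349 = ((2604 - 12*I*√109) + 756) - 92349 = (3360 - 12*I*√109) - 92349 = -88989 - 12*I*√109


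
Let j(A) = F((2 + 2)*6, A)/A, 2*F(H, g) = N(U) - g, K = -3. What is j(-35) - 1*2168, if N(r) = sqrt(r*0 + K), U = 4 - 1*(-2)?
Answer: -4337/2 - I*sqrt(3)/70 ≈ -2168.5 - 0.024744*I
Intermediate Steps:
U = 6 (U = 4 + 2 = 6)
N(r) = I*sqrt(3) (N(r) = sqrt(r*0 - 3) = sqrt(0 - 3) = sqrt(-3) = I*sqrt(3))
F(H, g) = -g/2 + I*sqrt(3)/2 (F(H, g) = (I*sqrt(3) - g)/2 = (-g + I*sqrt(3))/2 = -g/2 + I*sqrt(3)/2)
j(A) = (-A/2 + I*sqrt(3)/2)/A
j(-35) - 1*2168 = (1/2)*(-1*(-35) + I*sqrt(3))/(-35) - 1*2168 = (1/2)*(-1/35)*(35 + I*sqrt(3)) - 2168 = (-1/2 - I*sqrt(3)/70) - 2168 = -4337/2 - I*sqrt(3)/70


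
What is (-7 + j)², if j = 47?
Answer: 1600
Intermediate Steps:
(-7 + j)² = (-7 + 47)² = 40² = 1600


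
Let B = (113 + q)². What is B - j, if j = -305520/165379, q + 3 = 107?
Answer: 7787837251/165379 ≈ 47091.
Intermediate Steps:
q = 104 (q = -3 + 107 = 104)
B = 47089 (B = (113 + 104)² = 217² = 47089)
j = -305520/165379 (j = -305520*1/165379 = -305520/165379 ≈ -1.8474)
B - j = 47089 - 1*(-305520/165379) = 47089 + 305520/165379 = 7787837251/165379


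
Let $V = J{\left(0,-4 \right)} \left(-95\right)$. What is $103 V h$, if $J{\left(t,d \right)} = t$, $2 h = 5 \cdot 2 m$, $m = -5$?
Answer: $0$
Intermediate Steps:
$h = -25$ ($h = \frac{5 \cdot 2 \left(-5\right)}{2} = \frac{10 \left(-5\right)}{2} = \frac{1}{2} \left(-50\right) = -25$)
$V = 0$ ($V = 0 \left(-95\right) = 0$)
$103 V h = 103 \cdot 0 \left(-25\right) = 0 \left(-25\right) = 0$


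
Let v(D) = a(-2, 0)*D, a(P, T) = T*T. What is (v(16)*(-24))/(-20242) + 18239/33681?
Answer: 18239/33681 ≈ 0.54152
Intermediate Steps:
a(P, T) = T²
v(D) = 0 (v(D) = 0²*D = 0*D = 0)
(v(16)*(-24))/(-20242) + 18239/33681 = (0*(-24))/(-20242) + 18239/33681 = 0*(-1/20242) + 18239*(1/33681) = 0 + 18239/33681 = 18239/33681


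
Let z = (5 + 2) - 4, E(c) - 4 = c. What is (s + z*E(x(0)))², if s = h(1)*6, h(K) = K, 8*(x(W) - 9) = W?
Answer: 2025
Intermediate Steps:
x(W) = 9 + W/8
E(c) = 4 + c
s = 6 (s = 1*6 = 6)
z = 3 (z = 7 - 4 = 3)
(s + z*E(x(0)))² = (6 + 3*(4 + (9 + (⅛)*0)))² = (6 + 3*(4 + (9 + 0)))² = (6 + 3*(4 + 9))² = (6 + 3*13)² = (6 + 39)² = 45² = 2025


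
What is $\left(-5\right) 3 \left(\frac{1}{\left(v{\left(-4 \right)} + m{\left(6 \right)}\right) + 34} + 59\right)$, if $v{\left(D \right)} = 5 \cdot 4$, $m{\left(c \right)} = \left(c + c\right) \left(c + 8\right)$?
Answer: $- \frac{65495}{74} \approx -885.07$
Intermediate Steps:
$m{\left(c \right)} = 2 c \left(8 + c\right)$
$v{\left(D \right)} = 20$
$\left(-5\right) 3 \left(\frac{1}{\left(v{\left(-4 \right)} + m{\left(6 \right)}\right) + 34} + 59\right) = \left(-5\right) 3 \left(\frac{1}{\left(20 + 2 \cdot 6 \left(8 + 6\right)\right) + 34} + 59\right) = - 15 \left(\frac{1}{\left(20 + 2 \cdot 6 \cdot 14\right) + 34} + 59\right) = - 15 \left(\frac{1}{\left(20 + 168\right) + 34} + 59\right) = - 15 \left(\frac{1}{188 + 34} + 59\right) = - 15 \left(\frac{1}{222} + 59\right) = \left(-15\right) \frac{13099}{222} = - \frac{65495}{74}$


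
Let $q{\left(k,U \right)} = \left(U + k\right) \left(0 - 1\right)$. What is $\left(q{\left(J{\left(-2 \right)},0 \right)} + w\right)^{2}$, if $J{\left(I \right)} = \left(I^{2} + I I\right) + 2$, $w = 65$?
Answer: $3025$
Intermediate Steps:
$J{\left(I \right)} = 2 + 2 I^{2}$ ($J{\left(I \right)} = \left(I^{2} + I^{2}\right) + 2 = 2 I^{2} + 2 = 2 + 2 I^{2}$)
$q{\left(k,U \right)} = - U - k$ ($q{\left(k,U \right)} = \left(U + k\right) \left(-1\right) = - U - k$)
$\left(q{\left(J{\left(-2 \right)},0 \right)} + w\right)^{2} = \left(\left(\left(-1\right) 0 - \left(2 + 2 \left(-2\right)^{2}\right)\right) + 65\right)^{2} = \left(\left(0 - \left(2 + 2 \cdot 4\right)\right) + 65\right)^{2} = \left(\left(0 - \left(2 + 8\right)\right) + 65\right)^{2} = \left(\left(0 - 10\right) + 65\right)^{2} = \left(-10 + 65\right)^{2} = 55^{2} = 3025$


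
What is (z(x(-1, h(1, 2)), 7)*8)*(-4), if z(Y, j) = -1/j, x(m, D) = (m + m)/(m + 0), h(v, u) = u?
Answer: 32/7 ≈ 4.5714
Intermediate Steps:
x(m, D) = 2 (x(m, D) = (2*m)/m = 2)
(z(x(-1, h(1, 2)), 7)*8)*(-4) = (-1/7*8)*(-4) = (-1*1/7*8)*(-4) = -1/7*8*(-4) = -8/7*(-4) = 32/7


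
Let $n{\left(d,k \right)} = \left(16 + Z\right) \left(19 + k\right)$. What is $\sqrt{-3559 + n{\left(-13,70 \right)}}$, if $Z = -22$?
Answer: $i \sqrt{4093} \approx 63.977 i$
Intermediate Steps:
$n{\left(d,k \right)} = -114 - 6 k$ ($n{\left(d,k \right)} = \left(16 - 22\right) \left(19 + k\right) = - 6 \left(19 + k\right) = -114 - 6 k$)
$\sqrt{-3559 + n{\left(-13,70 \right)}} = \sqrt{-3559 - 534} = \sqrt{-4093} = i \sqrt{4093}$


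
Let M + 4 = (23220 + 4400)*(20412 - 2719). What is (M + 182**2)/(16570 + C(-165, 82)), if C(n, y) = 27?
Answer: 488713780/16597 ≈ 29446.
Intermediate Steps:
M = 488680656 (M = -4 + (23220 + 4400)*(20412 - 2719) = -4 + 27620*17693 = -4 + 488680660 = 488680656)
(M + 182**2)/(16570 + C(-165, 82)) = (488680656 + 182**2)/(16570 + 27) = (488680656 + 33124)/16597 = 488713780*(1/16597) = 488713780/16597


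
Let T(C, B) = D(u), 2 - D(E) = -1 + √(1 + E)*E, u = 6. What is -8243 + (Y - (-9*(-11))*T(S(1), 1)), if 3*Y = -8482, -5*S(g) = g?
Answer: -34102/3 + 594*√7 ≈ -9795.8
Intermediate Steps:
S(g) = -g/5
D(E) = 3 - E*√(1 + E) (D(E) = 2 - (-1 + √(1 + E)*E) = 2 - (-1 + E*√(1 + E)) = 2 + (1 - E*√(1 + E)) = 3 - E*√(1 + E))
T(C, B) = 3 - 6*√7 (T(C, B) = 3 - 1*6*√(1 + 6) = 3 - 1*6*√7 = 3 - 6*√7)
Y = -8482/3 (Y = (⅓)*(-8482) = -8482/3 ≈ -2827.3)
-8243 + (Y - (-9*(-11))*T(S(1), 1)) = -8243 + (-8482/3 - (-9*(-11))*(3 - 6*√7)) = -8243 + (-8482/3 - 99*(3 - 6*√7)) = -8243 + (-8482/3 - (297 - 594*√7)) = -8243 + (-8482/3 + (-297 + 594*√7)) = -8243 + (-9373/3 + 594*√7) = -34102/3 + 594*√7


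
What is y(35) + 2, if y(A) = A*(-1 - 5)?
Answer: -208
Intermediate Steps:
y(A) = -6*A (y(A) = A*(-6) = -6*A)
y(35) + 2 = -6*35 + 2 = -210 + 2 = -208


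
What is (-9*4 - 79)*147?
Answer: -16905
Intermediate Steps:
(-9*4 - 79)*147 = (-36 - 79)*147 = -115*147 = -16905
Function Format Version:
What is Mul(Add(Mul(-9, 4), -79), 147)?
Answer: -16905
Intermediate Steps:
Mul(Add(Mul(-9, 4), -79), 147) = Mul(Add(-36, -79), 147) = Mul(-115, 147) = -16905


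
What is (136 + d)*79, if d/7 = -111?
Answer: -50639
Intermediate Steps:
d = -777 (d = 7*(-111) = -777)
(136 + d)*79 = (136 - 777)*79 = -641*79 = -50639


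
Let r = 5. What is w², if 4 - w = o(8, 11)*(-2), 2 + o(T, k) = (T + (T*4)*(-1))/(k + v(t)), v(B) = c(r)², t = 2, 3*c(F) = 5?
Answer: 11664/961 ≈ 12.137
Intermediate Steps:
c(F) = 5/3 (c(F) = (⅓)*5 = 5/3)
v(B) = 25/9 (v(B) = (5/3)² = 25/9)
o(T, k) = -2 - 3*T/(25/9 + k) (o(T, k) = -2 + (T + (T*4)*(-1))/(k + 25/9) = -2 + (T + (4*T)*(-1))/(25/9 + k) = -2 + (T - 4*T)/(25/9 + k) = -2 + (-3*T)/(25/9 + k) = -2 - 3*T/(25/9 + k))
w = -108/31 (w = 4 - (-50 - 27*8 - 18*11)/(25 + 9*11)*(-2) = 4 - (-50 - 216 - 198)/(25 + 99)*(-2) = 4 - -464/124*(-2) = 4 - (1/124)*(-464)*(-2) = 4 - (-116)*(-2)/31 = 4 - 1*232/31 = 4 - 232/31 = -108/31 ≈ -3.4839)
w² = (-108/31)² = 11664/961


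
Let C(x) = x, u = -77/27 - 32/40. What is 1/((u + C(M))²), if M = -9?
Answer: 18225/2917264 ≈ 0.0062473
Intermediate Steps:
u = -493/135 (u = -77*1/27 - 32*1/40 = -77/27 - ⅘ = -493/135 ≈ -3.6519)
1/((u + C(M))²) = 1/((-493/135 - 9)²) = 1/((-1708/135)²) = 1/(2917264/18225) = 18225/2917264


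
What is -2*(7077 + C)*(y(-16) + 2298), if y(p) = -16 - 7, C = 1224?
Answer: -37769550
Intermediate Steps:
y(p) = -23
-2*(7077 + C)*(y(-16) + 2298) = -2*(7077 + 1224)*(-23 + 2298) = -16602*2275 = -2*18884775 = -37769550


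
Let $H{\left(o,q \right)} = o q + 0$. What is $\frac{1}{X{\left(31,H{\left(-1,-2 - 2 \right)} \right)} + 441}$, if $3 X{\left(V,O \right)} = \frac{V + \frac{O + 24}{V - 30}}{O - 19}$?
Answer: $\frac{45}{19786} \approx 0.0022743$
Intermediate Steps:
$H{\left(o,q \right)} = o q$
$X{\left(V,O \right)} = \frac{V + \frac{24 + O}{-30 + V}}{3 \left(-19 + O\right)}$ ($X{\left(V,O \right)} = \frac{\left(V + \frac{O + 24}{V - 30}\right) \frac{1}{O - 19}}{3} = \frac{\left(V + \frac{24 + O}{-30 + V}\right) \frac{1}{-19 + O}}{3} = \frac{\frac{1}{-19 + O} \left(V + \frac{24 + O}{-30 + V}\right)}{3} = \frac{V + \frac{24 + O}{-30 + V}}{3 \left(-19 + O\right)}$)
$\frac{1}{X{\left(31,H{\left(-1,-2 - 2 \right)} \right)} + 441} = \frac{1}{\frac{24 - \left(-2 - 2\right) + 31^{2} - 930}{3 \left(570 - 30 \left(- (-2 - 2)\right) - 589 + - (-2 - 2) 31\right)} + 441} = \frac{1}{\frac{24 - \left(-2 - 2\right) + 961 - 930}{3 \left(570 - 30 \left(- (-2 - 2)\right) - 589 + - (-2 - 2) 31\right)} + 441} = \frac{1}{\frac{24 - -4 + 961 - 930}{3 \left(570 - 30 \left(\left(-1\right) \left(-4\right)\right) - 589 + \left(-1\right) \left(-4\right) 31\right)} + 441} = \frac{1}{\frac{24 + 4 + 961 - 930}{3 \left(570 - 120 - 589 + 4 \cdot 31\right)} + 441} = \frac{1}{\frac{1}{3} \frac{1}{570 - 120 - 589 + 124} \cdot 59 + 441} = \frac{1}{\frac{1}{3} \frac{1}{-15} \cdot 59 + 441} = \frac{1}{\frac{1}{3} \left(- \frac{1}{15}\right) 59 + 441} = \frac{1}{- \frac{59}{45} + 441} = \frac{1}{\frac{19786}{45}} = \frac{45}{19786}$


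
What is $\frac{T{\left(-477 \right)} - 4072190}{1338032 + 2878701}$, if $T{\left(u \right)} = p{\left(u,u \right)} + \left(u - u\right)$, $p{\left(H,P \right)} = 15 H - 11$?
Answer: $- \frac{4079356}{4216733} \approx -0.96742$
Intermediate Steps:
$p{\left(H,P \right)} = -11 + 15 H$
$T{\left(u \right)} = -11 + 15 u$ ($T{\left(u \right)} = \left(-11 + 15 u\right) + \left(u - u\right) = \left(-11 + 15 u\right) + 0 = -11 + 15 u$)
$\frac{T{\left(-477 \right)} - 4072190}{1338032 + 2878701} = \frac{\left(-11 + 15 \left(-477\right)\right) - 4072190}{1338032 + 2878701} = \frac{\left(-11 - 7155\right) - 4072190}{4216733} = \left(-7166 - 4072190\right) \frac{1}{4216733} = \left(-4079356\right) \frac{1}{4216733} = - \frac{4079356}{4216733}$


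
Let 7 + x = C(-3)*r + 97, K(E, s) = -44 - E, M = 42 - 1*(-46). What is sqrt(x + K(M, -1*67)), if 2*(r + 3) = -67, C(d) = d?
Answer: 3*sqrt(30)/2 ≈ 8.2158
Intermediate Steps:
M = 88 (M = 42 + 46 = 88)
r = -73/2 (r = -3 + (1/2)*(-67) = -3 - 67/2 = -73/2 ≈ -36.500)
x = 399/2 (x = -7 + (-3*(-73/2) + 97) = -7 + (219/2 + 97) = -7 + 413/2 = 399/2 ≈ 199.50)
sqrt(x + K(M, -1*67)) = sqrt(399/2 + (-44 - 1*88)) = sqrt(399/2 + (-44 - 88)) = sqrt(399/2 - 132) = sqrt(135/2) = 3*sqrt(30)/2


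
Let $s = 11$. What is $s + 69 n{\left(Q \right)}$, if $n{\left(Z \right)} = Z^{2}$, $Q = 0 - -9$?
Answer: $5600$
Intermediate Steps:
$Q = 9$ ($Q = 0 + 9 = 9$)
$s + 69 n{\left(Q \right)} = 11 + 69 \cdot 9^{2} = 11 + 69 \cdot 81 = 11 + 5589 = 5600$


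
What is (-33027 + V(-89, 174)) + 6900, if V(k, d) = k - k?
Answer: -26127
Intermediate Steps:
V(k, d) = 0
(-33027 + V(-89, 174)) + 6900 = (-33027 + 0) + 6900 = -33027 + 6900 = -26127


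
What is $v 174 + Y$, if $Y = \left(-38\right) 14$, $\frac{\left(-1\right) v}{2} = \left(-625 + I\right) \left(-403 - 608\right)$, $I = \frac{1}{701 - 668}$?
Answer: $- \frac{2418706076}{11} \approx -2.1988 \cdot 10^{8}$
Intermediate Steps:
$I = \frac{1}{33} \approx 0.030303$
$v = - \frac{13900576}{11}$ ($v = - 2 \left(-625 + \frac{1}{33}\right) \left(-403 - 608\right) = - 2 \left(\left(- \frac{20624}{33}\right) \left(-1011\right)\right) = \left(-2\right) \frac{6950288}{11} = - \frac{13900576}{11} \approx -1.2637 \cdot 10^{6}$)
$Y = -532$
$v 174 + Y = \left(- \frac{13900576}{11}\right) 174 - 532 = - \frac{2418700224}{11} - 532 = - \frac{2418706076}{11}$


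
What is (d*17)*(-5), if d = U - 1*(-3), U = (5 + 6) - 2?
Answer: -1020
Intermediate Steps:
U = 9 (U = 11 - 2 = 9)
d = 12 (d = 9 - 1*(-3) = 9 + 3 = 12)
(d*17)*(-5) = (12*17)*(-5) = 204*(-5) = -1020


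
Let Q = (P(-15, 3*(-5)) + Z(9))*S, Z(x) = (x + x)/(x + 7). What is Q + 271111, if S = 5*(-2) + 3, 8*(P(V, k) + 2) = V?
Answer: 1084521/4 ≈ 2.7113e+5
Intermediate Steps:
P(V, k) = -2 + V/8
Z(x) = 2*x/(7 + x) (Z(x) = (2*x)/(7 + x) = 2*x/(7 + x))
S = -7 (S = -10 + 3 = -7)
Q = 77/4 (Q = ((-2 + (⅛)*(-15)) + 2*9/(7 + 9))*(-7) = ((-2 - 15/8) + 2*9/16)*(-7) = (-31/8 + 2*9*(1/16))*(-7) = (-31/8 + 9/8)*(-7) = -11/4*(-7) = 77/4 ≈ 19.250)
Q + 271111 = 77/4 + 271111 = 1084521/4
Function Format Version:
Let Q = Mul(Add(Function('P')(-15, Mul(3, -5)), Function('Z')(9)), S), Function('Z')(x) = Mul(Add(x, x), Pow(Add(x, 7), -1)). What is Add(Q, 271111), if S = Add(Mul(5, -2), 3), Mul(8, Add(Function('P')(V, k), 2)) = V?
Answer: Rational(1084521, 4) ≈ 2.7113e+5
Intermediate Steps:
Function('P')(V, k) = Add(-2, Mul(Rational(1, 8), V))
Function('Z')(x) = Mul(2, x, Pow(Add(7, x), -1)) (Function('Z')(x) = Mul(Mul(2, x), Pow(Add(7, x), -1)) = Mul(2, x, Pow(Add(7, x), -1)))
S = -7 (S = Add(-10, 3) = -7)
Q = Rational(77, 4) (Q = Mul(Add(Add(-2, Mul(Rational(1, 8), -15)), Mul(2, 9, Pow(Add(7, 9), -1))), -7) = Mul(Add(Add(-2, Rational(-15, 8)), Mul(2, 9, Pow(16, -1))), -7) = Mul(Add(Rational(-31, 8), Mul(2, 9, Rational(1, 16))), -7) = Mul(Add(Rational(-31, 8), Rational(9, 8)), -7) = Mul(Rational(-11, 4), -7) = Rational(77, 4) ≈ 19.250)
Add(Q, 271111) = Add(Rational(77, 4), 271111) = Rational(1084521, 4)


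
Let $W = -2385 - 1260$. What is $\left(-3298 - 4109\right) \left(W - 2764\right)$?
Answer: $47471463$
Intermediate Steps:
$W = -3645$
$\left(-3298 - 4109\right) \left(W - 2764\right) = \left(-3298 - 4109\right) \left(-3645 - 2764\right) = \left(-7407\right) \left(-6409\right) = 47471463$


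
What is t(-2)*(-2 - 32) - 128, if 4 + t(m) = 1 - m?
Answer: -94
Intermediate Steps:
t(m) = -3 - m (t(m) = -4 + (1 - m) = -3 - m)
t(-2)*(-2 - 32) - 128 = (-3 - 1*(-2))*(-2 - 32) - 128 = (-3 + 2)*(-34) - 128 = -1*(-34) - 128 = 34 - 128 = -94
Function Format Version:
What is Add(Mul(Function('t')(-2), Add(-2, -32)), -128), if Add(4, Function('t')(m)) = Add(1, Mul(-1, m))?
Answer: -94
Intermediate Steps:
Function('t')(m) = Add(-3, Mul(-1, m)) (Function('t')(m) = Add(-4, Add(1, Mul(-1, m))) = Add(-3, Mul(-1, m)))
Add(Mul(Function('t')(-2), Add(-2, -32)), -128) = Add(Mul(Add(-3, Mul(-1, -2)), Add(-2, -32)), -128) = Add(Mul(Add(-3, 2), -34), -128) = Add(Mul(-1, -34), -128) = Add(34, -128) = -94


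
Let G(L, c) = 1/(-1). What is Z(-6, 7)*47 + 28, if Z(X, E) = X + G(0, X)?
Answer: -301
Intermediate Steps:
G(L, c) = -1
Z(X, E) = -1 + X (Z(X, E) = X - 1 = -1 + X)
Z(-6, 7)*47 + 28 = (-1 - 6)*47 + 28 = -7*47 + 28 = -329 + 28 = -301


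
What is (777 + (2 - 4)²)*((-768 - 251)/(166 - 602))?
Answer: 795839/436 ≈ 1825.3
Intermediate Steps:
(777 + (2 - 4)²)*((-768 - 251)/(166 - 602)) = (777 + (-2)²)*(-1019/(-436)) = (777 + 4)*(-1019*(-1/436)) = 781*(1019/436) = 795839/436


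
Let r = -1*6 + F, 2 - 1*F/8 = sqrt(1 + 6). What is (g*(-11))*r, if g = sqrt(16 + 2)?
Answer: -330*sqrt(2) + 264*sqrt(14) ≈ 521.11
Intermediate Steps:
F = 16 - 8*sqrt(7) (F = 16 - 8*sqrt(1 + 6) = 16 - 8*sqrt(7) ≈ -5.1660)
r = 10 - 8*sqrt(7) (r = -1*6 + (16 - 8*sqrt(7)) = -6 + (16 - 8*sqrt(7)) = 10 - 8*sqrt(7) ≈ -11.166)
g = 3*sqrt(2) (g = sqrt(18) = 3*sqrt(2) ≈ 4.2426)
(g*(-11))*r = ((3*sqrt(2))*(-11))*(10 - 8*sqrt(7)) = (-33*sqrt(2))*(10 - 8*sqrt(7)) = -33*sqrt(2)*(10 - 8*sqrt(7))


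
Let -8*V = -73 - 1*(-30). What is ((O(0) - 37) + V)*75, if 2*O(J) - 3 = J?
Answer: -18075/8 ≈ -2259.4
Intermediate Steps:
V = 43/8 (V = -(-73 - 1*(-30))/8 = -(-73 + 30)/8 = -⅛*(-43) = 43/8 ≈ 5.3750)
O(J) = 3/2 + J/2
((O(0) - 37) + V)*75 = (((3/2 + (½)*0) - 37) + 43/8)*75 = (((3/2 + 0) - 37) + 43/8)*75 = ((3/2 - 37) + 43/8)*75 = (-71/2 + 43/8)*75 = -241/8*75 = -18075/8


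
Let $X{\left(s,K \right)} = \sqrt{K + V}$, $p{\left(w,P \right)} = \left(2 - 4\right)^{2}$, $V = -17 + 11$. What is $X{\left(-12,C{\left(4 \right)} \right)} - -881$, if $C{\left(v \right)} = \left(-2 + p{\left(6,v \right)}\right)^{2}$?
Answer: $881 + i \sqrt{2} \approx 881.0 + 1.4142 i$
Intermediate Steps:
$V = -6$
$p{\left(w,P \right)} = 4$ ($p{\left(w,P \right)} = \left(-2\right)^{2} = 4$)
$C{\left(v \right)} = 4$ ($C{\left(v \right)} = \left(-2 + 4\right)^{2} = 2^{2} = 4$)
$X{\left(s,K \right)} = \sqrt{-6 + K}$ ($X{\left(s,K \right)} = \sqrt{K - 6} = \sqrt{-6 + K}$)
$X{\left(-12,C{\left(4 \right)} \right)} - -881 = \sqrt{-6 + 4} - -881 = \sqrt{-2} + 881 = i \sqrt{2} + 881 = 881 + i \sqrt{2}$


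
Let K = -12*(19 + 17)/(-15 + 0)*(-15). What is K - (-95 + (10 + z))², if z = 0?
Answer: -7657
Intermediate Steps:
K = -432 (K = -432/(-15)*(-15) = -432*(-1)/15*(-15) = -12*(-12/5)*(-15) = (144/5)*(-15) = -432)
K - (-95 + (10 + z))² = -432 - (-95 + (10 + 0))² = -432 - (-95 + 10)² = -432 - 1*(-85)² = -432 - 1*7225 = -432 - 7225 = -7657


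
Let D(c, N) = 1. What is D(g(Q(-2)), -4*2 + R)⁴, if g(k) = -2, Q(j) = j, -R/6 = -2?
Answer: 1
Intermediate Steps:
R = 12 (R = -6*(-2) = 12)
D(g(Q(-2)), -4*2 + R)⁴ = 1⁴ = 1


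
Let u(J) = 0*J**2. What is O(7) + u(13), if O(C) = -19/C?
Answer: -19/7 ≈ -2.7143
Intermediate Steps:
u(J) = 0
O(7) + u(13) = -19/7 + 0 = -19/7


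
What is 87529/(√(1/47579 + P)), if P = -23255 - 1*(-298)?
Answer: -47131*I*√1060595240042/84020854 ≈ -577.69*I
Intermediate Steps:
P = -22957 (P = -23255 + 298 = -22957)
87529/(√(1/47579 + P)) = 87529/(√(1/47579 - 22957)) = 87529/(√(-1092271102/47579)) = 87529/((I*√1060595240042/6797)) = 87529*(-7*I*√1060595240042/1092271102) = -47131*I*√1060595240042/84020854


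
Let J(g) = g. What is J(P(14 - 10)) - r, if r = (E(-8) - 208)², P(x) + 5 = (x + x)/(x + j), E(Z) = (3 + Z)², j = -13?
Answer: -301454/9 ≈ -33495.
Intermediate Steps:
P(x) = -5 + 2*x/(-13 + x) (P(x) = -5 + (x + x)/(x - 13) = -5 + (2*x)/(-13 + x) = -5 + 2*x/(-13 + x))
r = 33489 (r = ((3 - 8)² - 208)² = ((-5)² - 208)² = (25 - 208)² = (-183)² = 33489)
J(P(14 - 10)) - r = (65 - 3*(14 - 10))/(-13 + (14 - 10)) - 1*33489 = (65 - 3*4)/(-13 + 4) - 33489 = (65 - 12)/(-9) - 33489 = -⅑*53 - 33489 = -53/9 - 33489 = -301454/9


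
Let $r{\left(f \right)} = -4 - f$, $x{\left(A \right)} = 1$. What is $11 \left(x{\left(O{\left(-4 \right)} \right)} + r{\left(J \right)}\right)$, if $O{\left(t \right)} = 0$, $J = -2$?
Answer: $-11$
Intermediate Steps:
$11 \left(x{\left(O{\left(-4 \right)} \right)} + r{\left(J \right)}\right) = 11 \left(1 - 2\right) = 11 \left(-1\right) = -11$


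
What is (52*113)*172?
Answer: 1010672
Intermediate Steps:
(52*113)*172 = 5876*172 = 1010672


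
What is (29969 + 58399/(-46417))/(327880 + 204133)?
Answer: 1391012674/24694447421 ≈ 0.056329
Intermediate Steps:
(29969 + 58399/(-46417))/(327880 + 204133) = (29969 + 58399*(-1/46417))/532013 = (29969 - 58399/46417)*(1/532013) = (1391012674/46417)*(1/532013) = 1391012674/24694447421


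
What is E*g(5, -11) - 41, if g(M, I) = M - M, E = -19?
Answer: -41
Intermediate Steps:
g(M, I) = 0
E*g(5, -11) - 41 = -19*0 - 41 = 0 - 41 = -41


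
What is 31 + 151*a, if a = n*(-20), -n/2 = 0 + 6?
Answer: 36271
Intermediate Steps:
n = -12 (n = -2*(0 + 6) = -2*6 = -12)
a = 240 (a = -12*(-20) = 240)
31 + 151*a = 31 + 151*240 = 31 + 36240 = 36271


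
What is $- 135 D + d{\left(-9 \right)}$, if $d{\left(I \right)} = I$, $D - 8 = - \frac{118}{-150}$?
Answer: $- \frac{5976}{5} \approx -1195.2$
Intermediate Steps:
$D = \frac{659}{75}$ ($D = 8 - \frac{118}{-150} = 8 - - \frac{59}{75} = 8 + \frac{59}{75} = \frac{659}{75} \approx 8.7867$)
$- 135 D + d{\left(-9 \right)} = \left(-135\right) \frac{659}{75} - 9 = - \frac{5931}{5} - 9 = - \frac{5976}{5}$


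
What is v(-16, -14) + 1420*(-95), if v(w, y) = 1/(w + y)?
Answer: -4047001/30 ≈ -1.3490e+5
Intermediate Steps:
v(-16, -14) + 1420*(-95) = 1/(-16 - 14) + 1420*(-95) = 1/(-30) - 134900 = -1/30 - 134900 = -4047001/30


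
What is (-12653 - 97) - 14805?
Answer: -27555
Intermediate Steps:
(-12653 - 97) - 14805 = -12750 - 14805 = -27555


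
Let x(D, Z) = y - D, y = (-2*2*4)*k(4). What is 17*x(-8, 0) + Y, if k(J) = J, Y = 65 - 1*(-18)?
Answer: -869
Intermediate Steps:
Y = 83 (Y = 65 + 18 = 83)
y = -64 (y = (-2*2*4)*4 = -4*4*4 = -16*4 = -64)
x(D, Z) = -64 - D
17*x(-8, 0) + Y = 17*(-64 - 1*(-8)) + 83 = 17*(-64 + 8) + 83 = 17*(-56) + 83 = -952 + 83 = -869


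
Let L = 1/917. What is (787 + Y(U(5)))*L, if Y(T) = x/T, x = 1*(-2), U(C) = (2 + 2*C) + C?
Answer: 1911/2227 ≈ 0.85810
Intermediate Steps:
U(C) = 2 + 3*C
x = -2
L = 1/917 ≈ 0.0010905
Y(T) = -2/T
(787 + Y(U(5)))*L = (787 - 2/(2 + 3*5))*(1/917) = (787 - 2/(2 + 15))*(1/917) = (787 - 2/17)*(1/917) = (13377/17)*(1/917) = 1911/2227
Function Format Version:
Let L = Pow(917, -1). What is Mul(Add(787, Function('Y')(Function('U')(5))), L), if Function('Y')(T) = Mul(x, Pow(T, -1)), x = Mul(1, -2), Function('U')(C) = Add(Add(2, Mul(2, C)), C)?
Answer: Rational(1911, 2227) ≈ 0.85810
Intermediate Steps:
Function('U')(C) = Add(2, Mul(3, C))
x = -2
L = Rational(1, 917) ≈ 0.0010905
Function('Y')(T) = Mul(-2, Pow(T, -1))
Mul(Add(787, Function('Y')(Function('U')(5))), L) = Mul(Add(787, Mul(-2, Pow(Add(2, Mul(3, 5)), -1))), Rational(1, 917)) = Mul(Add(787, Mul(-2, Pow(Add(2, 15), -1))), Rational(1, 917)) = Mul(Add(787, Mul(-2, Pow(17, -1))), Rational(1, 917)) = Mul(Add(787, Mul(-2, Rational(1, 17))), Rational(1, 917)) = Mul(Add(787, Rational(-2, 17)), Rational(1, 917)) = Mul(Rational(13377, 17), Rational(1, 917)) = Rational(1911, 2227)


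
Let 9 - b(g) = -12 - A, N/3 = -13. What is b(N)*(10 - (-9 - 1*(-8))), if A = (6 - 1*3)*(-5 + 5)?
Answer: 231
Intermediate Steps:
N = -39 (N = 3*(-13) = -39)
A = 0 (A = (6 - 3)*0 = 3*0 = 0)
b(g) = 21 (b(g) = 9 - (-12 - 1*0) = 9 - (-12 + 0) = 9 - 1*(-12) = 9 + 12 = 21)
b(N)*(10 - (-9 - 1*(-8))) = 21*(10 - (-9 - 1*(-8))) = 21*(10 - (-9 + 8)) = 21*(10 - 1*(-1)) = 21*(10 + 1) = 21*11 = 231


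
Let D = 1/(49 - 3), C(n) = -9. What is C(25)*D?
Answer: -9/46 ≈ -0.19565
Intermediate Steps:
D = 1/46 ≈ 0.021739
C(25)*D = -9*1/46 = -9/46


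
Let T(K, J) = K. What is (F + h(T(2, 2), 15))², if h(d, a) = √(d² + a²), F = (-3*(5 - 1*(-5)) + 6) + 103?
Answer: (79 + √229)² ≈ 8861.0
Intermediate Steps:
F = 79 (F = (-3*(5 + 5) + 6) + 103 = (-3*10 + 6) + 103 = (-30 + 6) + 103 = -24 + 103 = 79)
h(d, a) = √(a² + d²)
(F + h(T(2, 2), 15))² = (79 + √(15² + 2²))² = (79 + √(225 + 4))² = (79 + √229)²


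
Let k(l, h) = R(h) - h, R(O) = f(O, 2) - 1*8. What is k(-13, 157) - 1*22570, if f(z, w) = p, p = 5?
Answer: -22730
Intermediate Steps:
f(z, w) = 5
R(O) = -3 (R(O) = 5 - 1*8 = 5 - 8 = -3)
k(l, h) = -3 - h
k(-13, 157) - 1*22570 = (-3 - 1*157) - 1*22570 = (-3 - 157) - 22570 = -160 - 22570 = -22730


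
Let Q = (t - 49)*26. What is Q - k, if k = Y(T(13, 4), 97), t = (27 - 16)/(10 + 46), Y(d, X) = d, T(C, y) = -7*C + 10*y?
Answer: -34101/28 ≈ -1217.9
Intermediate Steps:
t = 11/56 ≈ 0.19643
Q = -35529/28 (Q = (11/56 - 49)*26 = -2733/56*26 = -35529/28 ≈ -1268.9)
k = -51 (k = -7*13 + 10*4 = -91 + 40 = -51)
Q - k = -35529/28 - 1*(-51) = -35529/28 + 51 = -34101/28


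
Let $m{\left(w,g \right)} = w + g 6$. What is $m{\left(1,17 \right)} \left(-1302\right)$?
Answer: $-134106$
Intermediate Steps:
$m{\left(w,g \right)} = w + 6 g$
$m{\left(1,17 \right)} \left(-1302\right) = \left(1 + 6 \cdot 17\right) \left(-1302\right) = \left(1 + 102\right) \left(-1302\right) = 103 \left(-1302\right) = -134106$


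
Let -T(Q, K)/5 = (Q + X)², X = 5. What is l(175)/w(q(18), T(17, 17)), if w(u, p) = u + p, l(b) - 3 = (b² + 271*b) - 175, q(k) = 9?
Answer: -77878/2411 ≈ -32.301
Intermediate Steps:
l(b) = -172 + b² + 271*b (l(b) = 3 + ((b² + 271*b) - 175) = 3 + (-175 + b² + 271*b) = -172 + b² + 271*b)
T(Q, K) = -5*(5 + Q)² (T(Q, K) = -5*(Q + 5)² = -5*(5 + Q)²)
w(u, p) = p + u
l(175)/w(q(18), T(17, 17)) = (-172 + 175² + 271*175)/(-5*(5 + 17)² + 9) = (-172 + 30625 + 47425)/(-5*22² + 9) = 77878/(-5*484 + 9) = 77878/(-2420 + 9) = 77878/(-2411) = 77878*(-1/2411) = -77878/2411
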